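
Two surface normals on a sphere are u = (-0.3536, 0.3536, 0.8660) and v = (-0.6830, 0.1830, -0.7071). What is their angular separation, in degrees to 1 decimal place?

107.8°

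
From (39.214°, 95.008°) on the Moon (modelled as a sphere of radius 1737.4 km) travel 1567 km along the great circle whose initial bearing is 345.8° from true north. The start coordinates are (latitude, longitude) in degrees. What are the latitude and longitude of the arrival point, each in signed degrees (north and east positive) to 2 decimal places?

Angular distance δ = d/R = 1567/1737.4 = 0.90192 rad; initial bearing θ = 6.0353 rad.
sin φ₂ = sin φ₁ cos δ + cos φ₁ sin δ cos θ = (0.6322)(0.6201) + (0.7748)(0.7845)(0.9694) = 0.9813, so φ₂ = 78.90°.
Δλ = atan2(sin θ sin δ cos φ₁, cos δ − sin φ₁ sin φ₂) = atan2(-0.1491, -0.0003) = -90.114°.
λ₂ = 95.008° − 90.114° = 4.89°.

78.90°, 4.89°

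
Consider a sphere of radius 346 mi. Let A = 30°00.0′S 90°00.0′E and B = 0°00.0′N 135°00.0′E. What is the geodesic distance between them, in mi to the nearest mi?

315 mi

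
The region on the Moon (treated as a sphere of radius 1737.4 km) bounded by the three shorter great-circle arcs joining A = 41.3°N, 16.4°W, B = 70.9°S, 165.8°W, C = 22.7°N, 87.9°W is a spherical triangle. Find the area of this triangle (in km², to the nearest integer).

Side lengths (central angles): a = 1.8769, b = 1.0763, c = 2.5594 rad; semiperimeter s = 2.7563.
By l'Huilier's theorem, tan(E/4) = √[tan(s/2) tan((s−a)/2) tan((s−b)/2) tan((s−c)/2)], giving spherical excess E = 1.9039 rad.
Area = E·R² = 1.9039 × (1737.4)² ≈ 5746989 km².

5746989 km²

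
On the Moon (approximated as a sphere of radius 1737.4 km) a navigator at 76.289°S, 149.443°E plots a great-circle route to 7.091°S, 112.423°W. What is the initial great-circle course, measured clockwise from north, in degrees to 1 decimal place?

99.6°

Δλ = 98.134° = 1.7128 rad.
y = sin Δλ · cos φ₂ = (0.9899)(0.9924) = 0.9824
x = cos φ₁ sin φ₂ − sin φ₁ cos φ₂ cos Δλ = (0.2370)(-0.1234) − (-0.9715)(0.9924)(-0.1415) = -0.1657
θ = atan2(y, x) = 99.57°, so the bearing is 99.6°.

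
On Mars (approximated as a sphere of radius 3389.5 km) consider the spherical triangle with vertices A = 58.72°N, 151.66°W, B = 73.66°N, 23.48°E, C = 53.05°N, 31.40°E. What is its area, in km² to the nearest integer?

353033 km²

Side lengths (central angles): a = 0.3643, b = 1.1904, c = 0.8304 rad; semiperimeter s = 1.1925.
By l'Huilier's theorem, tan(E/4) = √[tan(s/2) tan((s−a)/2) tan((s−b)/2) tan((s−c)/2)], giving spherical excess E = 0.0307 rad.
Area = E·R² = 0.0307 × (3389.5)² ≈ 353033 km².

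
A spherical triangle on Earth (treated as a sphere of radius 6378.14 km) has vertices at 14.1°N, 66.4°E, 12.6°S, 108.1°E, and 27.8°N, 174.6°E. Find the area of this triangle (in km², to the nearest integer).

29646657 km²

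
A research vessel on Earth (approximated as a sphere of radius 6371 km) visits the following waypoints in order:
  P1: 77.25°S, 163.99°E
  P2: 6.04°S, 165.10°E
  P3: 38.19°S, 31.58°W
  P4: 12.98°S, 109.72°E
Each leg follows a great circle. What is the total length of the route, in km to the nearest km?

Leg P1→P2: central angle 1.2429 rad, distance 7918.5 km.
Leg P2→P3: central angle 2.3236 rad, distance 14803.4 km.
Leg P3→P4: central angle 2.0475 rad, distance 13044.6 km.
Total: 7918.5 + 14803.4 + 13044.6 ≈ 35766 km.

35766 km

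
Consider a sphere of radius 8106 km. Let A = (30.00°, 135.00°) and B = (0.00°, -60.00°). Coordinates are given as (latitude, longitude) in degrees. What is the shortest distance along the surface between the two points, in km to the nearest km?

20765 km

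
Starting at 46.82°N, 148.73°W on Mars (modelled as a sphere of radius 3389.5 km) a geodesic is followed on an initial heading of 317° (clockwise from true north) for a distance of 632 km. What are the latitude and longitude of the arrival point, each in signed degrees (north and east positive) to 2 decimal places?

54.03°, -161.16°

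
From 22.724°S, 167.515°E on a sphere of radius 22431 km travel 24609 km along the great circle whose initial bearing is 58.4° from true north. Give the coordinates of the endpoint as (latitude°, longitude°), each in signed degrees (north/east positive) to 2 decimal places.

Angular distance δ = d/R = 24609/22431 = 1.09710 rad; initial bearing θ = 1.0193 rad.
sin φ₂ = sin φ₁ cos δ + cos φ₁ sin δ cos θ = (-0.3863)(0.4562) + (0.9224)(0.8899)(0.5240) = 0.2539, so φ₂ = 14.71°.
Δλ = atan2(sin θ sin δ cos φ₁, cos δ − sin φ₁ sin φ₂) = atan2(0.6991, 0.5543) = 51.593°.
λ₂ = 167.515° + 51.593° = 219.11° → -140.89° after wrapping to (−180°, 180°].

14.71°, -140.89°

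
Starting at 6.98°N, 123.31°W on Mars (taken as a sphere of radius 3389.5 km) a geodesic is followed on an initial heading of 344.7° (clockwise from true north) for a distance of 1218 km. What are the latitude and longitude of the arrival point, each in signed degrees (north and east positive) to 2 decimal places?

26.77°, -129.28°

Angular distance δ = d/R = 1218/3389.5 = 0.35935 rad; initial bearing θ = 6.0161 rad.
sin φ₂ = sin φ₁ cos δ + cos φ₁ sin δ cos θ = (0.1215)(0.9361) + (0.9926)(0.3517)(0.9646) = 0.4504, so φ₂ = 26.77°.
Δλ = atan2(sin θ sin δ cos φ₁, cos δ − sin φ₁ sin φ₂) = atan2(-0.0921, 0.8814) = -5.966°.
λ₂ = -123.310° − 5.966° = -129.28°.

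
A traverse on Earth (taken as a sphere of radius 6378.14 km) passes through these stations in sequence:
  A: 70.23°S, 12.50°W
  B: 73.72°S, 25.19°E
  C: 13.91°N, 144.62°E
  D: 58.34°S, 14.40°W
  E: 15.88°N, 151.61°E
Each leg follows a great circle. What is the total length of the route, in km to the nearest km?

43690 km

Leg A→B: central angle 0.2084 rad, distance 1329.3 km.
Leg B→C: central angle 1.9439 rad, distance 12398.2 km.
Leg C→D: central angle 2.3190 rad, distance 14791.0 km.
Leg D→E: central angle 2.3786 rad, distance 15171.1 km.
Total: 1329.3 + 12398.2 + 14791.0 + 15171.1 ≈ 43690 km.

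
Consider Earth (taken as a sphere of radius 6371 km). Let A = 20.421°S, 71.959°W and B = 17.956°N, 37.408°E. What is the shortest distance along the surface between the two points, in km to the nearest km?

12652 km

With latitudes φ₁ = -20.421°, φ₂ = 17.956° and longitude difference Δλ = 109.367°:
cos c = sin φ₁ sin φ₂ + cos φ₁ cos φ₂ cos Δλ = (-0.3489)(0.3083) + (0.9372)(0.9513)(-0.3316) = -0.40321,
so c = arccos(-0.40321) = 1.98581 rad.
Distance = R·c = 6371 × 1.9858 ≈ 12652 km.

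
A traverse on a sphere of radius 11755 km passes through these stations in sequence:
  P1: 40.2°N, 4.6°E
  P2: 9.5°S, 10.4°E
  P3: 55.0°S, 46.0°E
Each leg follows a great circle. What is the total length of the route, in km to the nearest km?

21227 km

Leg P1→P2: central angle 0.8725 rad, distance 10255.9 km.
Leg P2→P3: central angle 0.9333 rad, distance 10971.0 km.
Total: 10255.9 + 10971.0 ≈ 21227 km.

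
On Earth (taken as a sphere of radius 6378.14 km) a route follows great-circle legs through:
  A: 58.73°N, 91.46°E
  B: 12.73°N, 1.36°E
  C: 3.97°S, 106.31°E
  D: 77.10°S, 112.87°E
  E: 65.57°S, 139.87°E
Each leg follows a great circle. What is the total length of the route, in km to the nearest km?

30277 km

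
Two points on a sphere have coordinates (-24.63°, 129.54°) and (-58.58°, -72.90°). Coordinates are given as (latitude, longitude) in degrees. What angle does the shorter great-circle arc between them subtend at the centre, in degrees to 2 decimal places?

With latitudes φ₁ = -24.630°, φ₂ = -58.580° and longitude difference Δλ = 157.560°:
Haversine: a = sin²(Δφ/2) + cos φ₁ cos φ₂ sin²(Δλ/2) = 0.0852 + (0.9090)(0.5213)(0.9621) = 0.54117.
Central angle c = 2·arcsin(√a) = 1.65324 rad.
So the angular separation is 94.72°.

94.72°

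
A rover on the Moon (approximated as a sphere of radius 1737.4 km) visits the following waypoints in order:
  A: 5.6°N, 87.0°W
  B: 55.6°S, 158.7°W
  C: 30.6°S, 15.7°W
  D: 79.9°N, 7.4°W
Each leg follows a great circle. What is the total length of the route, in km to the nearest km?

8590 km

Leg A→B: central angle 1.4746 rad, distance 2562.0 km.
Leg B→C: central angle 1.5391 rad, distance 2674.1 km.
Leg C→D: central angle 1.9303 rad, distance 3353.7 km.
Total: 2562.0 + 2674.1 + 3353.7 ≈ 8590 km.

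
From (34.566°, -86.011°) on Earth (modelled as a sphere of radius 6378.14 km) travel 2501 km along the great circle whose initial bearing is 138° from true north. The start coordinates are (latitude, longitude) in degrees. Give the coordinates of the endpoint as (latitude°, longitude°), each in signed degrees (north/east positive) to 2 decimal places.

Angular distance δ = d/R = 2501/6378.14 = 0.39212 rad; initial bearing θ = 2.4086 rad.
sin φ₂ = sin φ₁ cos δ + cos φ₁ sin δ cos θ = (0.5674)(0.9241) + (0.8235)(0.3821)(-0.7431) = 0.2904, so φ₂ = 16.88°.
Δλ = atan2(sin θ sin δ cos φ₁, cos δ − sin φ₁ sin φ₂) = atan2(0.2106, 0.7593) = 15.499°.
λ₂ = -86.011° + 15.499° = -70.51°.

16.88°, -70.51°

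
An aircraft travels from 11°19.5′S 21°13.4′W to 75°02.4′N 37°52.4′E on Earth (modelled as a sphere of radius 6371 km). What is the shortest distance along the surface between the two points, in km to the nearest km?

Let φ₁ = -0.1977 rad, φ₂ = 1.3097 rad, and Δλ = 1.0314 rad.
cos c = sin φ₁ sin φ₂ + cos φ₁ cos φ₂ cos Δλ = (-0.1964)(0.9661) + (0.9805)(0.2581)(0.5136) = -0.05972,
so c = arccos(-0.05972) = 1.63055 rad.
Distance = R·c = 6371 × 1.6306 ≈ 10388 km.

10388 km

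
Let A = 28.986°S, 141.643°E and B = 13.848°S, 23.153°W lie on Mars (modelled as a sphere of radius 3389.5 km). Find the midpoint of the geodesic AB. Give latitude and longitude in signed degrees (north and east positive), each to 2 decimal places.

The central angle between A and B is δ = 2.3512 rad.
With f = 0.5, the slerp weights are sin((1−f)δ)/sin δ = 1.2988 and sin(fδ)/sin δ = 1.2988.
Weighted sum of the unit vectors: (1.2988)·(-0.6859,0.5428,-0.4846) + (1.2988)·(0.8927,-0.3818,-0.2393) = (0.2686, 0.2092, -0.9403).
Converting back: φ = atan2(z, √(x²+y²)) = -70.10°, λ = atan2(y, x) = 37.91°.

-70.10°, 37.91°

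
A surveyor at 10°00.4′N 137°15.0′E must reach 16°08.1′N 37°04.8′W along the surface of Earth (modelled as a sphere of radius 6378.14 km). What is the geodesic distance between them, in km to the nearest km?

17061 km

Let φ₁ = 0.1746 rad, φ₂ = 0.2816 rad, and Δλ = -3.0426 rad.
cos c = sin φ₁ sin φ₂ + cos φ₁ cos φ₂ cos Δλ = (0.1738)(0.2779) + (0.9848)(0.9606)(-0.9951) = -0.89308,
so c = arccos(-0.89308) = 2.67494 rad.
Distance = R·c = 6378.14 × 2.6749 ≈ 17061 km.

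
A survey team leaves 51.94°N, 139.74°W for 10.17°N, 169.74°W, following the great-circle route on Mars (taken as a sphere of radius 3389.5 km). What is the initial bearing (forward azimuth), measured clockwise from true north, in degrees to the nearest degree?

221°

Δλ = -30.000° = -0.5236 rad.
y = sin Δλ · cos φ₂ = (-0.5000)(0.9843) = -0.4921
x = cos φ₁ sin φ₂ − sin φ₁ cos φ₂ cos Δλ = (0.6165)(0.1766) − (0.7874)(0.9843)(0.8660) = -0.5623
θ = atan2(y, x) = -138.81°; adding 360° gives 221°.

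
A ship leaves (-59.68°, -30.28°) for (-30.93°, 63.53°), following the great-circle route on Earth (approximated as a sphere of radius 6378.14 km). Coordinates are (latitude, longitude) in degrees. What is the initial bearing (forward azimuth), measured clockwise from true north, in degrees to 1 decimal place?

With φ₁ = -1.0416, φ₂ = -0.5398, Δλ = 1.6373 rad, the forward-azimuth formula gives
θ = atan2( sin Δλ cos φ₂ , cos φ₁ sin φ₂ − sin φ₁ cos φ₂ cos Δλ ) = atan2(0.8559, -0.3087) = 109.83°.
So the initial bearing is 109.8°.

109.8°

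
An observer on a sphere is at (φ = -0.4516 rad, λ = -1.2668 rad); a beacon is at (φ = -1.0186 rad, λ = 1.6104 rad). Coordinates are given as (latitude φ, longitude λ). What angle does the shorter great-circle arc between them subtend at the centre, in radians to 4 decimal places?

1.6549 rad

Let φ₁ = -0.4516 rad, φ₂ = -1.0186 rad, and Δλ = 2.8772 rad.
cos c = sin φ₁ sin φ₂ + cos φ₁ cos φ₂ cos Δλ = (-0.4364)(-0.8514) + (0.8998)(0.5246)(-0.9653) = -0.08403,
so c = arccos(-0.08403) = 1.65492 rad.
So the angular separation is 1.6549 rad.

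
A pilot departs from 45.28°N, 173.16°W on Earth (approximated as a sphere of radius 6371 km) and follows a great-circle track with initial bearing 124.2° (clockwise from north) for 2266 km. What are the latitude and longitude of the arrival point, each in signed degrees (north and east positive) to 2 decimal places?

Angular distance δ = d/R = 2266/6371 = 0.35567 rad; initial bearing θ = 2.1677 rad.
sin φ₂ = sin φ₁ cos δ + cos φ₁ sin δ cos θ = (0.7106)(0.9374) + (0.7036)(0.3482)(-0.5621) = 0.5284, so φ₂ = 31.89°.
Δλ = atan2(sin θ sin δ cos φ₁, cos δ − sin φ₁ sin φ₂) = atan2(0.2027, 0.5620) = 19.830°.
λ₂ = -173.160° + 19.830° = -153.33°.

31.89°, -153.33°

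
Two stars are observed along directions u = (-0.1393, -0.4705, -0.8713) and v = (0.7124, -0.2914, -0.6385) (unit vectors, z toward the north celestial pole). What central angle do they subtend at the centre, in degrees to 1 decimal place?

u·v = 0.5942; |u| = 1.0000, |v| = 1.0001.
cos θ = (u·v)/(|u||v|) = 0.5942, so θ = 53.5°.

53.5°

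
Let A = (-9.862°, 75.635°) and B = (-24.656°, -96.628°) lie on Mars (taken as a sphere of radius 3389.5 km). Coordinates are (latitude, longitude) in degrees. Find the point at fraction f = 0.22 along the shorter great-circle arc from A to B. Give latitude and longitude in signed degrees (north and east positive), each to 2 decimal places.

-40.79°, 67.16°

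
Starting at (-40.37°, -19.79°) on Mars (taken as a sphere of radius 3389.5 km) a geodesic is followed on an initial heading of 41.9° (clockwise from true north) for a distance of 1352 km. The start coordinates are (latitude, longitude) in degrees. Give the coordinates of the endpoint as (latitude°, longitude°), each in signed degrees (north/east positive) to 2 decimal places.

Angular distance δ = d/R = 1352/3389.5 = 0.39888 rad; initial bearing θ = 0.7313 rad.
sin φ₂ = sin φ₁ cos δ + cos φ₁ sin δ cos θ = (-0.6477)(0.9215) + (0.7619)(0.3884)(0.7443) = -0.3766, so φ₂ = -22.13°.
Δλ = atan2(sin θ sin δ cos φ₁, cos δ − sin φ₁ sin φ₂) = atan2(0.1976, 0.6775) = 16.260°.
λ₂ = -19.790° + 16.260° = -3.53°.

-22.13°, -3.53°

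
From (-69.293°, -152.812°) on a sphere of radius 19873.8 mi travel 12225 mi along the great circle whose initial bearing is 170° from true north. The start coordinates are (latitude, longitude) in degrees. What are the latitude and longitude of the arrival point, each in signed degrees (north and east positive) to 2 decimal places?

-74.77°, 4.76°

Angular distance δ = d/R = 12225/19873.8 = 0.61513 rad; initial bearing θ = 2.9671 rad.
sin φ₂ = sin φ₁ cos δ + cos φ₁ sin δ cos θ = (-0.9354)(0.8167) + (0.3536)(0.5771)(-0.9848) = -0.9649, so φ₂ = -74.77°.
Δλ = atan2(sin θ sin δ cos φ₁, cos δ − sin φ₁ sin φ₂) = atan2(0.0354, -0.0859) = 157.574°.
λ₂ = -152.812° + 157.574° = 4.76°.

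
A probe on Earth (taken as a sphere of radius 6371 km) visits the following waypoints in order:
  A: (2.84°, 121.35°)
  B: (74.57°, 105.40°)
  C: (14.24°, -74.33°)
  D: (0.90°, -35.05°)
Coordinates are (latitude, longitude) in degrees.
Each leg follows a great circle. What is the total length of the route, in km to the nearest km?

22750 km

Leg A→B: central angle 1.2627 rad, distance 8044.5 km.
Leg B→C: central angle 1.5916 rad, distance 10139.8 km.
Leg C→D: central angle 0.7166 rad, distance 4565.4 km.
Total: 8044.5 + 10139.8 + 4565.4 ≈ 22750 km.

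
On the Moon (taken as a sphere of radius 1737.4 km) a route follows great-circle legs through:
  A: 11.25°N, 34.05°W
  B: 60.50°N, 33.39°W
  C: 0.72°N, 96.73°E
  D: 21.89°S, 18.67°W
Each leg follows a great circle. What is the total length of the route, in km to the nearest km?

Leg A→B: central angle 0.8596 rad, distance 1493.5 km.
Leg B→C: central angle 1.8822 rad, distance 3270.1 km.
Leg C→D: central angle 1.9852 rad, distance 3449.1 km.
Total: 1493.5 + 3270.1 + 3449.1 ≈ 8213 km.

8213 km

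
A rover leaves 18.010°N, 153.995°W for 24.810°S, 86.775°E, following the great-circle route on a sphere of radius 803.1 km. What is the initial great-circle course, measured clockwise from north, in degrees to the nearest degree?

With φ₁ = 0.3143, φ₂ = -0.4330, Δλ = -2.0810 rad, the forward-azimuth formula gives
θ = atan2( sin Δλ cos φ₂ , cos φ₁ sin φ₂ − sin φ₁ cos φ₂ cos Δλ ) = atan2(-0.7921, -0.2620) = -108.30°.
Adding 360° brings this into [0°, 360°): 252°.

252°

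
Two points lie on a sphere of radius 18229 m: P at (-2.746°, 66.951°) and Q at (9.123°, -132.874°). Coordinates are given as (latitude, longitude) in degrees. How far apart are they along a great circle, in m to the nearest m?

50678 m

With latitudes φ₁ = -2.746°, φ₂ = 9.123° and longitude difference Δλ = 160.175°:
cos c = sin φ₁ sin φ₂ + cos φ₁ cos φ₂ cos Δλ = (-0.0479)(0.1586) + (0.9989)(0.9874)(-0.9407) = -0.93536,
so c = arccos(-0.93536) = 2.78008 rad.
Distance = R·c = 18229 × 2.7801 ≈ 50678 m.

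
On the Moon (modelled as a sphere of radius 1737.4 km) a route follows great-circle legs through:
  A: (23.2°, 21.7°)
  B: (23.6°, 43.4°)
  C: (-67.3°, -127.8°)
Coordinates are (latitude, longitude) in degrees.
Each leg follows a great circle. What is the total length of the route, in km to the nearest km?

4726 km

Leg A→B: central angle 0.3473 rad, distance 603.4 km.
Leg B→C: central angle 2.3729 rad, distance 4122.6 km.
Total: 603.4 + 4122.6 ≈ 4726 km.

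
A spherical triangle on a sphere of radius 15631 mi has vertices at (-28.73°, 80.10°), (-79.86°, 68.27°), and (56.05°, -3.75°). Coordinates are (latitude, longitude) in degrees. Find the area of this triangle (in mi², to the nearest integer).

Side lengths (central angles): a = 2.4755, b = 1.9244, c = 0.8966 rad; semiperimeter s = 2.6482.
By l'Huilier's theorem, tan(E/4) = √[tan(s/2) tan((s−a)/2) tan((s−b)/2) tan((s−c)/2)], giving spherical excess E = 1.5053 rad.
Area = E·R² = 1.5053 × (15631)² ≈ 367793211 mi².

367793211 mi²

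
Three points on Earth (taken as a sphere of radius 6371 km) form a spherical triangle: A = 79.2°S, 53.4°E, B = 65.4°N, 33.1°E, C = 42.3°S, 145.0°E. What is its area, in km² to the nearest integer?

105016900 km²

Side lengths (central angles): a = 2.3844, b = 0.8537, c = 2.5322 rad; semiperimeter s = 2.8851.
By l'Huilier's theorem, tan(E/4) = √[tan(s/2) tan((s−a)/2) tan((s−b)/2) tan((s−c)/2)], giving spherical excess E = 2.5873 rad.
Area = E·R² = 2.5873 × (6371)² ≈ 105016900 km².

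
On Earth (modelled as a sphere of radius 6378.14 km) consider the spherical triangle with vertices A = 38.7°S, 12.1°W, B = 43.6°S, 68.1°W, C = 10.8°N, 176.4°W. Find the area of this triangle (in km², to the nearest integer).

27741136 km²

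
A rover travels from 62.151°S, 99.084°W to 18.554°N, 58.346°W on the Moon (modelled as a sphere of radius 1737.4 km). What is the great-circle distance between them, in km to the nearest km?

2635 km

In radians: φ₁ = -1.0847, φ₂ = 0.3238, Δλ = 40.738° = 0.7110 rad.
cos c = sin φ₁ sin φ₂ + cos φ₁ cos φ₂ cos Δλ = (-0.8842)(0.3182) + (0.4671)(0.9480)(0.7577) = 0.05421,
so c = arccos(0.05421) = 1.51656 rad.
Distance = R·c = 1737.4 × 1.5166 ≈ 2635 km.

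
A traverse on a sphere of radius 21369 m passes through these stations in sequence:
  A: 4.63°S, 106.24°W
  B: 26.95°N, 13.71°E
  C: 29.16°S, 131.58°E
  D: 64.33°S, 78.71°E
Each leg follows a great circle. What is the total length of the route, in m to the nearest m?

Leg A→B: central angle 2.0716 rad, distance 44268.7 m.
Leg B→C: central angle 2.1953 rad, distance 46912.0 m.
Leg C→D: central angle 0.8399 rad, distance 17948.8 m.
Total: 44268.7 + 46912.0 + 17948.8 ≈ 109129 m.

109129 m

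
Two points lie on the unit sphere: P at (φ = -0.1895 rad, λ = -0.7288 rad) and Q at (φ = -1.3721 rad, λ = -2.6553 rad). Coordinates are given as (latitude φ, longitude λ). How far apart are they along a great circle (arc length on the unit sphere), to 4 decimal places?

In radians: φ₁ = -0.1895, φ₂ = -1.3721, Δλ = -110.380° = -1.9265 rad.
cos c = sin φ₁ sin φ₂ + cos φ₁ cos φ₂ cos Δλ = (-0.1884)(-0.9803) + (0.9821)(0.1974)(-0.3483) = 0.11715,
so c = arccos(0.11715) = 1.45338 rad.
On the unit sphere the arc length equals the central angle: 1.4534.

1.4534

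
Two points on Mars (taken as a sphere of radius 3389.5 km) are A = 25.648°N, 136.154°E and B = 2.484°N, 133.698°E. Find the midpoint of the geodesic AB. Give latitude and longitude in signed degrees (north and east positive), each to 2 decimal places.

The central angle between A and B is δ = 0.4064 rad.
With f = 0.5, the slerp weights are sin((1−f)δ)/sin δ = 0.5105 and sin(fδ)/sin δ = 0.5105.
Weighted sum of the unit vectors: (0.5105)·(-0.6501,0.6245,0.4328) + (0.5105)·(-0.6902,0.7223,0.0433) = (-0.6843, 0.6875, 0.2431).
Converting back: φ = atan2(z, √(x²+y²)) = 14.07°, λ = atan2(y, x) = 134.86°.

14.07°, 134.86°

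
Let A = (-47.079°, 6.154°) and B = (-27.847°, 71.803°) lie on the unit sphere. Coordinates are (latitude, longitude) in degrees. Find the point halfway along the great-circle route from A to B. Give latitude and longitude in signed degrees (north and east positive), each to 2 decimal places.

-42.26°, 43.77°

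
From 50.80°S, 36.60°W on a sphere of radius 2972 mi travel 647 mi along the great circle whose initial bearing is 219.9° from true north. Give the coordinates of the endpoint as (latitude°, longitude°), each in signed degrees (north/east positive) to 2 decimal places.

-59.47°, -52.43°

Angular distance δ = d/R = 647/2972 = 0.21770 rad; initial bearing θ = 3.8380 rad.
sin φ₂ = sin φ₁ cos δ + cos φ₁ sin δ cos θ = (-0.7749)(0.9764) + (0.6320)(0.2160)(-0.7672) = -0.8614, so φ₂ = -59.47°.
Δλ = atan2(sin θ sin δ cos φ₁, cos δ − sin φ₁ sin φ₂) = atan2(-0.0876, 0.3089) = -15.827°.
λ₂ = -36.600° − 15.827° = -52.43°.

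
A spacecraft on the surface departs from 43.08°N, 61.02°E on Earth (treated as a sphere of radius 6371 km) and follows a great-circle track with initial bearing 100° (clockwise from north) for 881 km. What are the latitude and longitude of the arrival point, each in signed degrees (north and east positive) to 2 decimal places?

Angular distance δ = d/R = 881/6371 = 0.13828 rad; initial bearing θ = 1.7453 rad.
sin φ₂ = sin φ₁ cos δ + cos φ₁ sin δ cos θ = (0.6830)(0.9905) + (0.7304)(0.1378)(-0.1736) = 0.6590, so φ₂ = 41.22°.
Δλ = atan2(sin θ sin δ cos φ₁, cos δ − sin φ₁ sin φ₂) = atan2(0.0992, 0.5403) = 10.398°.
λ₂ = 61.020° + 10.398° = 71.42°.

41.22°, 71.42°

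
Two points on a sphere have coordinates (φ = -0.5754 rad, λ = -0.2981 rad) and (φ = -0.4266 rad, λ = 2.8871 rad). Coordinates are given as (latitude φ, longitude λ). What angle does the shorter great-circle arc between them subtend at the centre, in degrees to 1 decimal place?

With latitudes φ₁ = -32.968°, φ₂ = -24.442° and longitude difference Δλ = -177.501°:
Haversine: a = sin²(Δφ/2) + cos φ₁ cos φ₂ sin²(Δλ/2) = 0.0055 + (0.8390)(0.9104)(0.9995) = 0.76895.
Central angle c = 2·arcsin(√a) = 2.13873 rad.
So the angular separation is 122.5°.

122.5°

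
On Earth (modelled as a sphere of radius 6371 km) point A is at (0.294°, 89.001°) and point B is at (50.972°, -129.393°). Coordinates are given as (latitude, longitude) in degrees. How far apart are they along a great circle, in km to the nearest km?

13267 km

Let φ₁ = 0.0051 rad, φ₂ = 0.8896 rad, and Δλ = 2.4715 rad.
cos c = sin φ₁ sin φ₂ + cos φ₁ cos φ₂ cos Δλ = (0.0051)(0.7768) + (1.0000)(0.6297)(-0.7838) = -0.48954,
so c = arccos(-0.48954) = 2.08236 rad.
Distance = R·c = 6371 × 2.0824 ≈ 13267 km.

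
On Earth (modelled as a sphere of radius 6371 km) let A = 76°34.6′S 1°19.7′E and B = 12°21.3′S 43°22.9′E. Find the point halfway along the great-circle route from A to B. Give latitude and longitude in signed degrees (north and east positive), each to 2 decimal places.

The central angle between A and B is δ = 1.1848 rad.
With f = 0.5, the slerp weights are sin((1−f)δ)/sin δ = 0.6027 and sin(fδ)/sin δ = 0.6027.
Weighted sum of the unit vectors: (0.6027)·(0.2321,0.0054,-0.9727) + (0.6027)·(0.7100,0.6709,-0.2140) = (0.5678, 0.4076, -0.7152).
Converting back: φ = atan2(z, √(x²+y²)) = -45.66°, λ = atan2(y, x) = 35.68°.

-45.66°, 35.68°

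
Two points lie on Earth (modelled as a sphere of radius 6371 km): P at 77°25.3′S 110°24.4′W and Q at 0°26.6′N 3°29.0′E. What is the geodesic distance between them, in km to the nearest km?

With latitudes φ₁ = -77.422°, φ₂ = 0.443° and longitude difference Δλ = 113.890°:
cos c = sin φ₁ sin φ₂ + cos φ₁ cos φ₂ cos Δλ = (-0.9760)(0.0077) + (0.2178)(1.0000)(-0.4050) = -0.09574,
so c = arccos(-0.09574) = 1.66669 rad.
Distance = R·c = 6371 × 1.6667 ≈ 10618 km.

10618 km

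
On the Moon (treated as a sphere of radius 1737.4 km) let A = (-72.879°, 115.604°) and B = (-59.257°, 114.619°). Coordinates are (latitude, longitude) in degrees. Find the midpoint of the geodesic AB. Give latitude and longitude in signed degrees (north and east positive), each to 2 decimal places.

-66.07°, 114.98°

The central angle between A and B is δ = 0.2378 rad.
With f = 0.5, the slerp weights are sin((1−f)δ)/sin δ = 0.5036 and sin(fδ)/sin δ = 0.5036.
Weighted sum of the unit vectors: (0.5036)·(-0.1272,0.2655,-0.9557) + (0.5036)·(-0.2130,0.4647,-0.8595) = (-0.1713, 0.3677, -0.9140).
Converting back: φ = atan2(z, √(x²+y²)) = -66.07°, λ = atan2(y, x) = 114.98°.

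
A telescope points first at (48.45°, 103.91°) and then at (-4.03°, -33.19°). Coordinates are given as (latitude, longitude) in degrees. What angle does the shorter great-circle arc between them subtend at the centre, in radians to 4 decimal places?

2.1380 rad

Let φ₁ = 0.8456 rad, φ₂ = -0.0703 rad, and Δλ = -2.3928 rad.
Haversine: a = sin²(Δφ/2) + cos φ₁ cos φ₂ sin²(Δλ/2) = 0.1955 + (0.6633)(0.9975)(0.8663) = 0.76863.
Central angle c = 2·arcsin(√a) = 2.13799 rad.
So the angular separation is 2.1380 rad.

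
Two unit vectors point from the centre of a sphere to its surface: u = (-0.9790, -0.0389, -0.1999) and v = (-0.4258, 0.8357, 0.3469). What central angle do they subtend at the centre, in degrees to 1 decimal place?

u·v = 0.3150; |u| = 1.0000, |v| = 1.0000.
cos θ = (u·v)/(|u||v|) = 0.3150, so θ = 71.6°.

71.6°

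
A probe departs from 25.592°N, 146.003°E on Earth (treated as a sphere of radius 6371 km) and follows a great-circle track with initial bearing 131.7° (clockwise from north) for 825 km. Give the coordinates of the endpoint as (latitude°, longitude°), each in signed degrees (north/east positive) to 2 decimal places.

20.54°, 151.91°

Angular distance δ = d/R = 825/6371 = 0.12949 rad; initial bearing θ = 2.2986 rad.
sin φ₂ = sin φ₁ cos δ + cos φ₁ sin δ cos θ = (0.4320)(0.9916) + (0.9019)(0.1291)(-0.6652) = 0.3509, so φ₂ = 20.54°.
Δλ = atan2(sin θ sin δ cos φ₁, cos δ − sin φ₁ sin φ₂) = atan2(0.0870, 0.8401) = 5.910°.
λ₂ = 146.003° + 5.910° = 151.91°.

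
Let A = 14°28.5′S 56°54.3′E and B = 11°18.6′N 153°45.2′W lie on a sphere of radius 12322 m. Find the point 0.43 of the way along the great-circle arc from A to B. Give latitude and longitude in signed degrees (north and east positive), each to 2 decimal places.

Central angle δ = 2.6175 rad. Interpolating on the sphere with fraction f = 0.43:
P = [sin((1−f)δ)·A + sin(fδ)·B] / sin δ = 1.9920·A + 1.8033·B in Cartesian coordinates,
giving P = (-0.5329, 0.8338, -0.1442), i.e. latitude -8.29°, longitude 122.58°.

-8.29°, 122.58°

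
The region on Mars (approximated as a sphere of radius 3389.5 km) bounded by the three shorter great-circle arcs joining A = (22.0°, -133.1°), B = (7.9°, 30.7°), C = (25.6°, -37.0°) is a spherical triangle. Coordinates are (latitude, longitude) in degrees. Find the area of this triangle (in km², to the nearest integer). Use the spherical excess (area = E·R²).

10443224 km²

Side lengths (central angles): a = 1.1611, b = 1.4977, c = 2.5507 rad; semiperimeter s = 2.6047.
By l'Huilier's theorem, tan(E/4) = √[tan(s/2) tan((s−a)/2) tan((s−b)/2) tan((s−c)/2)], giving spherical excess E = 0.9090 rad.
Area = E·R² = 0.9090 × (3389.5)² ≈ 10443224 km².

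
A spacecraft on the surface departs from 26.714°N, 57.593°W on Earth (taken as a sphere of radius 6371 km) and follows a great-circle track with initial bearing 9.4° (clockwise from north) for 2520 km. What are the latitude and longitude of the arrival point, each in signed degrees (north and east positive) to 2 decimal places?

Angular distance δ = d/R = 2520/6371 = 0.39554 rad; initial bearing θ = 0.1641 rad.
sin φ₂ = sin φ₁ cos δ + cos φ₁ sin δ cos θ = (0.4495)(0.9228) + (0.8933)(0.3853)(0.9866) = 0.7544, so φ₂ = 48.97°.
Δλ = atan2(sin θ sin δ cos φ₁, cos δ − sin φ₁ sin φ₂) = atan2(0.0562, 0.5837) = 5.501°.
λ₂ = -57.593° + 5.501° = -52.09°.

48.97°, -52.09°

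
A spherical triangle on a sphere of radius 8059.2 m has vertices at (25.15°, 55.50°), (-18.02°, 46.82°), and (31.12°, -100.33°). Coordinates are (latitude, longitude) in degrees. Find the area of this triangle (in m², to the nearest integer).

95833308 m²

Side lengths (central angles): a = 2.5751, b = 2.0798, c = 0.7678 rad; semiperimeter s = 2.7114.
By l'Huilier's theorem, tan(E/4) = √[tan(s/2) tan((s−a)/2) tan((s−b)/2) tan((s−c)/2)], giving spherical excess E = 1.4755 rad.
Area = E·R² = 1.4755 × (8059.2)² ≈ 95833308 m².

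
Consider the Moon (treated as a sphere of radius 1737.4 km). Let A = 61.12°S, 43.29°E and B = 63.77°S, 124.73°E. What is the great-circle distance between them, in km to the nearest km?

Let φ₁ = -1.0667 rad, φ₂ = -1.1130 rad, and Δλ = 1.4214 rad.
Haversine: a = sin²(Δφ/2) + cos φ₁ cos φ₂ sin²(Δλ/2) = 0.0005 + (0.4830)(0.4420)(0.4256) = 0.09138.
Central angle c = 2·arcsin(√a) = 0.61419 rad.
Distance = R·c = 1737.4 × 0.6142 ≈ 1067 km.

1067 km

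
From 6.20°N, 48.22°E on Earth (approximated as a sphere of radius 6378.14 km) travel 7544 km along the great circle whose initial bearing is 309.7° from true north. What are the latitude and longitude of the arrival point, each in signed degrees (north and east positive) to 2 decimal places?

38.95°, -18.10°

Angular distance δ = d/R = 7544/6378.14 = 1.18279 rad; initial bearing θ = 5.4053 rad.
sin φ₂ = sin φ₁ cos δ + cos φ₁ sin δ cos θ = (0.1080)(0.3783) + (0.9942)(0.9257)(0.6388) = 0.6287, so φ₂ = 38.95°.
Δλ = atan2(sin θ sin δ cos φ₁, cos δ − sin φ₁ sin φ₂) = atan2(-0.7080, 0.3104) = -66.325°.
λ₂ = 48.220° − 66.325° = -18.10°.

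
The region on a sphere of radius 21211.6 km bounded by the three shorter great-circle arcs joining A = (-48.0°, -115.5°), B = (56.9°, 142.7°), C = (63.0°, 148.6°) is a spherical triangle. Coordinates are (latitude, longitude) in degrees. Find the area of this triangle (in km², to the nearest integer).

Side lengths (central angles): a = 0.1182, b = 2.3370, c = 2.3424 rad; semiperimeter s = 2.3988.
By l'Huilier's theorem, tan(E/4) = √[tan(s/2) tan((s−a)/2) tan((s−b)/2) tan((s−c)/2)], giving spherical excess E = 0.2788 rad.
Area = E·R² = 0.2788 × (21211.6)² ≈ 125428044 km².

125428044 km²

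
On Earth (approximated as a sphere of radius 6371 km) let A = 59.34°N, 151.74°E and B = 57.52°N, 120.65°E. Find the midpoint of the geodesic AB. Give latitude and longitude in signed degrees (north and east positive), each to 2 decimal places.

Central angle δ = 0.2832 rad. Interpolating on the sphere with fraction f = 0.5:
P = [sin((1−f)δ)·A + sin(fδ)·B] / sin δ = 0.5051·A + 0.5051·B in Cartesian coordinates,
giving P = (-0.3651, 0.3553, 0.8605), i.e. latitude 59.37°, longitude 135.78°.

59.37°, 135.78°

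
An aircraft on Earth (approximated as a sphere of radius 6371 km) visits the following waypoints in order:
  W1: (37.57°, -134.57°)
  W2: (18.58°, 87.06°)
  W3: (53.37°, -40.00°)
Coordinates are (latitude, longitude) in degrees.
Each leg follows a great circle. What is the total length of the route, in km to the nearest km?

Leg W1→W2: central angle 1.9469 rad, distance 12403.6 km.
Leg W2→W3: central angle 1.6560 rad, distance 10550.5 km.
Total: 12403.6 + 10550.5 ≈ 22954 km.

22954 km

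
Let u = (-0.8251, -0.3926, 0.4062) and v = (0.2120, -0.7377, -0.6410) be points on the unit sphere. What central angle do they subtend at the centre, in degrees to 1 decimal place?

98.4°

u·v = -0.1457; |u| = 1.0000, |v| = 1.0000.
cos θ = (u·v)/(|u||v|) = -0.1457, so θ = 98.4°.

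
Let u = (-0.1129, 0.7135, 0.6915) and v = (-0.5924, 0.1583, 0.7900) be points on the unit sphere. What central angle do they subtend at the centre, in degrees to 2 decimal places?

u·v = 0.7261; |u| = 1.0000, |v| = 1.0000.
cos θ = (u·v)/(|u||v|) = 0.7261, so θ = 43.44°.

43.44°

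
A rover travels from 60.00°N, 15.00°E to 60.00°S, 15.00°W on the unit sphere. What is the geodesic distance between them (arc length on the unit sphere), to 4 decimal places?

2.1335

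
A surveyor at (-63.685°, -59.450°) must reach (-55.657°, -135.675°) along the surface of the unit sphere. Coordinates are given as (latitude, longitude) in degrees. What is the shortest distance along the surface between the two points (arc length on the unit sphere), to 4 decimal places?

Let φ₁ = -1.1115 rad, φ₂ = -0.9714 rad, and Δλ = -1.3304 rad.
Haversine: a = sin²(Δφ/2) + cos φ₁ cos φ₂ sin²(Δλ/2) = 0.0049 + (0.4433)(0.5641)(0.3809) = 0.10017.
Central angle c = 2·arcsin(√a) = 0.64407 rad.
On the unit sphere the arc length equals the central angle: 0.6441.

0.6441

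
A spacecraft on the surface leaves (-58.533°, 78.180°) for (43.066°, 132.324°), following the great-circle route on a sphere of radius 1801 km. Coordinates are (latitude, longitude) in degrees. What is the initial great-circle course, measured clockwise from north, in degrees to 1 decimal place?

With φ₁ = -1.0216, φ₂ = 0.7516, Δλ = 0.9450 rad, the forward-azimuth formula gives
θ = atan2( sin Δλ cos φ₂ , cos φ₁ sin φ₂ − sin φ₁ cos φ₂ cos Δλ ) = atan2(0.5921, 0.7214) = 39.38°.
So the initial bearing is 39.4°.

39.4°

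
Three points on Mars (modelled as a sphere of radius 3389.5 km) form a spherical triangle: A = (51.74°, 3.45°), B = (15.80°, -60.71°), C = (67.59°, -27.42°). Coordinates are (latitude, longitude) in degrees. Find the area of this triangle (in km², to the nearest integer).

Side lengths (central angles): a = 0.9784, b = 0.3803, c = 1.0775 rad; semiperimeter s = 1.2181.
By l'Huilier's theorem, tan(E/4) = √[tan(s/2) tan((s−a)/2) tan((s−b)/2) tan((s−c)/2)], giving spherical excess E = 0.2051 rad.
Area = E·R² = 0.2051 × (3389.5)² ≈ 2356556 km².

2356556 km²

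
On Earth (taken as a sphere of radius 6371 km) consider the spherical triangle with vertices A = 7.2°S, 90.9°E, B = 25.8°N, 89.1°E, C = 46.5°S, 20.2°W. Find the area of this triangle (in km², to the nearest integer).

25070617 km²

Side lengths (central angles): a = 2.1183, b = 1.7264, c = 0.5768 rad; semiperimeter s = 2.2107.
By l'Huilier's theorem, tan(E/4) = √[tan(s/2) tan((s−a)/2) tan((s−b)/2) tan((s−c)/2)], giving spherical excess E = 0.6177 rad.
Area = E·R² = 0.6177 × (6371)² ≈ 25070617 km².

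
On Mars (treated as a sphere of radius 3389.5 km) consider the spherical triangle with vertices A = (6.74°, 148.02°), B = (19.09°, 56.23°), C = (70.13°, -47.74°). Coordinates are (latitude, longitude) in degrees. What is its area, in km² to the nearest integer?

17163105 km²

Side lengths (central angles): a = 1.3387, b = 1.7869, c = 1.5617 rad; semiperimeter s = 2.3437.
By l'Huilier's theorem, tan(E/4) = √[tan(s/2) tan((s−a)/2) tan((s−b)/2) tan((s−c)/2)], giving spherical excess E = 1.4939 rad.
Area = E·R² = 1.4939 × (3389.5)² ≈ 17163105 km².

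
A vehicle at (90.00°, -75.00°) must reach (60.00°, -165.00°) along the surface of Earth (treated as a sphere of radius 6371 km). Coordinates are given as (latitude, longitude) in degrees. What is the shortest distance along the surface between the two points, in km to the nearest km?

With latitudes φ₁ = 90.000°, φ₂ = 60.000° and longitude difference Δλ = -90.000°:
cos c = sin φ₁ sin φ₂ + cos φ₁ cos φ₂ cos Δλ = (1.0000)(0.8660) + (0.0000)(0.5000)(0.0000) = 0.86603,
so c = arccos(0.86603) = 0.52360 rad.
Distance = R·c = 6371 × 0.5236 ≈ 3336 km.

3336 km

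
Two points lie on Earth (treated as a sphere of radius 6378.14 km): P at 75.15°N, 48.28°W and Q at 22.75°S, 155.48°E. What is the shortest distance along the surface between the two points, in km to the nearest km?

In radians: φ₁ = 1.3116, φ₂ = -0.3971, Δλ = -156.240° = -2.7269 rad.
cos c = sin φ₁ sin φ₂ + cos φ₁ cos φ₂ cos Δλ = (0.9666)(-0.3867) + (0.2563)(0.9222)(-0.9152) = -0.59011,
so c = arccos(-0.59011) = 2.20199 rad.
Distance = R·c = 6378.14 × 2.2020 ≈ 14045 km.

14045 km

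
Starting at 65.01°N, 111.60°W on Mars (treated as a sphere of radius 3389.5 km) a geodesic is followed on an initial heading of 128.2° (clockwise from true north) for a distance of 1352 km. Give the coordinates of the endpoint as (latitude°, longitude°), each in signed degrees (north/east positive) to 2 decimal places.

Angular distance δ = d/R = 1352/3389.5 = 0.39888 rad; initial bearing θ = 2.2375 rad.
sin φ₂ = sin φ₁ cos δ + cos φ₁ sin δ cos θ = (0.9064)(0.9215) + (0.4225)(0.3884)(-0.6184) = 0.7338, so φ₂ = 47.20°.
Δλ = atan2(sin θ sin δ cos φ₁, cos δ − sin φ₁ sin φ₂) = atan2(0.1289, 0.2564) = 26.695°.
λ₂ = -111.600° + 26.695° = -84.91°.

47.20°, -84.91°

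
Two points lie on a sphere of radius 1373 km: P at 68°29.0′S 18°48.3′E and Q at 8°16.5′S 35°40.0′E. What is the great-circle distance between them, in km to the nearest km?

1467 km

Let φ₁ = -1.1953 rad, φ₂ = -0.1444 rad, and Δλ = 0.2943 rad.
cos c = sin φ₁ sin φ₂ + cos φ₁ cos φ₂ cos Δλ = (-0.9303)(-0.1439) + (0.3668)(0.9896)(0.9570) = 0.48124,
so c = arccos(0.48124) = 1.06872 rad.
Distance = R·c = 1373 × 1.0687 ≈ 1467 km.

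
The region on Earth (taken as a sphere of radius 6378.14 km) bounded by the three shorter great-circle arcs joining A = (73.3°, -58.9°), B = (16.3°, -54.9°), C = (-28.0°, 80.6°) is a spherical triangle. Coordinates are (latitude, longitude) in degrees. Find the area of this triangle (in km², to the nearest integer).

102492459 km²

Side lengths (central angles): a = 2.3983, b = 2.2687, c = 0.9956 rad; semiperimeter s = 2.8313.
By l'Huilier's theorem, tan(E/4) = √[tan(s/2) tan((s−a)/2) tan((s−b)/2) tan((s−c)/2)], giving spherical excess E = 2.5194 rad.
Area = E·R² = 2.5194 × (6378.14)² ≈ 102492459 km².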